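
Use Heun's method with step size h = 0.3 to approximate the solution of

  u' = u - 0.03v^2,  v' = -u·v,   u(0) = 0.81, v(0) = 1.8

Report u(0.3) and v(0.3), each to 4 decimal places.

Heun on (u,v): k1 = f(t_n, state_n); k2 = f(t_n + h, state_n + h·k1); state_{n+1} = state_n + (h/2)·(k1 + k2).
0.000000: (0.810000, 1.800000)
  k1 = (0.712800, -1.458000)
  predictor → (1.023840, 1.362600)
  k2 = (0.968140, -1.395084)
  → (1.062141, 1.372037)
(u(0.3), v(0.3)) ≈ (1.0621, 1.3720)

1.0621, 1.3720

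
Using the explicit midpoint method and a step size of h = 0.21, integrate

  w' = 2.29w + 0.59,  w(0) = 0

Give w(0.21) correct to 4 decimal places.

Midpoint: k1 = f(t_n, w_n); k2 = f(t_n + h/2, w_n + (h/2)·k1); w_{n+1} = w_n + h·k2.
t=0.000000, w=0.000000:
  k1 = f(0.000000, 0.000000) = 0.590000
  k2 = f(0.105000, 0.061950) = 0.731865
  w ← 0.000000 + 0.21·0.731865 = 0.153692
w(0.21) ≈ 0.1537

0.1537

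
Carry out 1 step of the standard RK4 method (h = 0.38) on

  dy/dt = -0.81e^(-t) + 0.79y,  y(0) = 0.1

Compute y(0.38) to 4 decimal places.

-0.1665

RK4: k1 = f(t_n, y_n); k2 = f(t_n + h/2, y_n + (h/2)·k1); k3 = f(t_n + h/2, y_n + (h/2)·k2); k4 = f(t_n + h, y_n + h·k3); y_{n+1} = y_n + (h/6)·(k1 + 2k2 + 2k3 + k4).
t=0.000000, y=0.100000:
  k1 = f(0.000000, 0.100000) = -0.731000
  k2 = f(0.190000, -0.038890) = -0.700560
  k3 = f(0.190000, -0.033106) = -0.695991
  k4 = f(0.380000, -0.164477) = -0.683864
  y ← 0.100000 + (0.38/6)·(k1 + 2k2 + 2k3 + k4) = -0.166505
y(0.38) ≈ -0.1665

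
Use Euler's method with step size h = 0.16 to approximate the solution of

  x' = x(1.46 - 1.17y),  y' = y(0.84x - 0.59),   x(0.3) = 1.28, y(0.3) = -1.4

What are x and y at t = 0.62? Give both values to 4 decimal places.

2.9024, -1.7545

Euler on (x,y): x_{n+1} = x_n + h·x', y_{n+1} = y_n + h·y'.
0.300000: (1.280000, -1.400000); f=(3.965440, -0.679280) → (1.914470, -1.508685)
0.460000: (1.914470, -1.508685); f=(6.174476, -1.536075) → (2.902387, -1.754457)
(x(0.62), y(0.62)) ≈ (2.9024, -1.7545)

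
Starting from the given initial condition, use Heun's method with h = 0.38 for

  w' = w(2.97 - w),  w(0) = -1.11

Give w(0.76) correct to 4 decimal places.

Heun: k1 = f(x_n, w_n); k2 = f(x_n + h, w_n + h·k1); w_{n+1} = w_n + (h/2)·(k1 + k2).
x=0.000000, w=-1.110000:
  k1 = f(0.000000, -1.110000) = -4.528800
  k2 = f(0.380000, -2.830944) = -16.422148
  w ← -1.110000 + (0.38/2)·(-4.528800 + (-16.422148)) = -5.090680
x=0.380000, w=-5.090680:
  k1 = f(0.380000, -5.090680) = -41.034343
  k2 = f(0.760000, -20.683730) = -489.247383
  w ← -5.090680 + (0.38/2)·(-41.034343 + (-489.247383)) = -105.844208
w(0.76) ≈ -105.8442

-105.8442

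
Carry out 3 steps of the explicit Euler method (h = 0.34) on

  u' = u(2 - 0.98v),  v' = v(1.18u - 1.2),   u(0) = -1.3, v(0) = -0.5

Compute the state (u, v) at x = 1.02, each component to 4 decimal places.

Euler on (u,v): u_{n+1} = u_n + h·u', v_{n+1} = v_n + h·v'.
0.000000: (-1.300000, -0.500000); f=(-3.237000, 1.367000) → (-2.400580, -0.035220)
0.340000: (-2.400580, -0.035220); f=(-4.884017, 0.142031) → (-4.061146, 0.013071)
0.680000: (-4.061146, 0.013071); f=(-8.070272, -0.078321) → (-6.805038, -0.013559)
(u(1.02), v(1.02)) ≈ (-6.8050, -0.0136)

-6.8050, -0.0136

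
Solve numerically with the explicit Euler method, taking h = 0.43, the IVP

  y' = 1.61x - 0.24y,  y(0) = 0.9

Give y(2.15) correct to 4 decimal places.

3.2073

Euler: y_{n+1} = y_n + h·f(x_n, y_n).
x=0.000000, y=0.900000: f=-0.216000 → y ← 0.900000 + 0.43·(-0.216000) = 0.807120
x=0.430000, y=0.807120: f=0.498591 → y ← 0.807120 + 0.43·0.498591 = 1.021514
x=0.860000, y=1.021514: f=1.139437 → y ← 1.021514 + 0.43·1.139437 = 1.511472
x=1.290000, y=1.511472: f=1.714147 → y ← 1.511472 + 0.43·1.714147 = 2.248555
x=1.720000, y=2.248555: f=2.229547 → y ← 2.248555 + 0.43·2.229547 = 3.207260
y(2.15) ≈ 3.2073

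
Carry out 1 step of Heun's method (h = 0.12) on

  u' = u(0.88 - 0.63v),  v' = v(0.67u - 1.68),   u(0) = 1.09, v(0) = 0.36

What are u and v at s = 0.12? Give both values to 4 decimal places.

1.1806, 0.3224

Heun on (u,v): k1 = f(s_n, state_n); k2 = f(s_n + h, state_n + h·k1); state_{n+1} = state_n + (h/2)·(k1 + k2).
0.000000: (1.090000, 0.360000)
  k1 = (0.711988, -0.341892)
  predictor → (1.175439, 0.318973)
  k2 = (0.798178, -0.284669)
  → (1.180610, 0.322406)
(u(0.12), v(0.12)) ≈ (1.1806, 0.3224)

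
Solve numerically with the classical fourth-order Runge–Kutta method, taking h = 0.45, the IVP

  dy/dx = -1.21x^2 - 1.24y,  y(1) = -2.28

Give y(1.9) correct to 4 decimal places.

-2.3305

RK4: k1 = f(x_n, y_n); k2 = f(x_n + h/2, y_n + (h/2)·k1); k3 = f(x_n + h/2, y_n + (h/2)·k2); k4 = f(x_n + h, y_n + h·k3); y_{n+1} = y_n + (h/6)·(k1 + 2k2 + 2k3 + k4).
x=1.000000, y=-2.280000:
  k1 = f(1.000000, -2.280000) = 1.617200
  k2 = f(1.225000, -1.916130) = 0.560245
  k3 = f(1.225000, -2.153945) = 0.855135
  k4 = f(1.450000, -1.895189) = -0.193991
  y ← -2.280000 + (0.45/6)·(k1 + 2k2 + 2k3 + k4) = -1.960952
x=1.450000, y=-1.960952:
  k1 = f(1.450000, -1.960952) = -0.112444
  k2 = f(1.675000, -1.986252) = -0.931854
  k3 = f(1.675000, -2.170619) = -0.703238
  k4 = f(1.900000, -2.277409) = -1.544112
  y ← -1.960952 + (0.45/6)·(k1 + 2k2 + 2k3 + k4) = -2.330458
y(1.9) ≈ -2.3305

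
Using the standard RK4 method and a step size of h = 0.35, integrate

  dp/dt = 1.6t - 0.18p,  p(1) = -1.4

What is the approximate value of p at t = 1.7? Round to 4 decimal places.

RK4: k1 = f(t_n, p_n); k2 = f(t_n + h/2, p_n + (h/2)·k1); k3 = f(t_n + h/2, p_n + (h/2)·k2); k4 = f(t_n + h, p_n + h·k3); p_{n+1} = p_n + (h/6)·(k1 + 2k2 + 2k3 + k4).
t=1.000000, p=-1.400000:
  k1 = f(1.000000, -1.400000) = 1.852000
  k2 = f(1.175000, -1.075900) = 2.073662
  k3 = f(1.175000, -1.037109) = 2.066680
  k4 = f(1.350000, -0.676662) = 2.281799
  p ← -1.400000 + (0.35/6)·(k1 + 2k2 + 2k3 + k4) = -0.675822
t=1.350000, p=-0.675822:
  k1 = f(1.350000, -0.675822) = 2.281648
  k2 = f(1.525000, -0.276533) = 2.489776
  k3 = f(1.525000, -0.240111) = 2.483220
  k4 = f(1.700000, 0.193305) = 2.685205
  p ← -0.675822 + (0.35/6)·(k1 + 2k2 + 2k3 + k4) = 0.194094
p(1.7) ≈ 0.1941

0.1941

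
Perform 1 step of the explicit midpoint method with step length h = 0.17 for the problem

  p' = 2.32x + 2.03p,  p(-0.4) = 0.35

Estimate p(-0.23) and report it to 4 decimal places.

0.3402

Midpoint: k1 = f(x_n, p_n); k2 = f(x_n + h/2, p_n + (h/2)·k1); p_{n+1} = p_n + h·k2.
x=-0.400000, p=0.350000:
  k1 = f(-0.400000, 0.350000) = -0.217500
  k2 = f(-0.315000, 0.331512) = -0.057830
  p ← 0.350000 + 0.17·(-0.057830) = 0.340169
p(-0.23) ≈ 0.3402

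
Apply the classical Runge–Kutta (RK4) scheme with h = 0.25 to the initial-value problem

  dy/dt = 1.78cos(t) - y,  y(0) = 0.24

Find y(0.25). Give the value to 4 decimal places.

0.5763

RK4: k1 = f(t_n, y_n); k2 = f(t_n + h/2, y_n + (h/2)·k1); k3 = f(t_n + h/2, y_n + (h/2)·k2); k4 = f(t_n + h, y_n + h·k3); y_{n+1} = y_n + (h/6)·(k1 + 2k2 + 2k3 + k4).
t=0.000000, y=0.240000:
  k1 = f(0.000000, 0.240000) = 1.540000
  k2 = f(0.125000, 0.432500) = 1.333612
  k3 = f(0.125000, 0.406701) = 1.359410
  k4 = f(0.250000, 0.579853) = 1.144812
  y ← 0.240000 + (0.25/6)·(k1 + 2k2 + 2k3 + k4) = 0.576286
y(0.25) ≈ 0.5763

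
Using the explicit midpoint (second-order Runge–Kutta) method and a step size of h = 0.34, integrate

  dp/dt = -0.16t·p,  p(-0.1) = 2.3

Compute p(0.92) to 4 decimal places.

Midpoint: k1 = f(t_n, p_n); k2 = f(t_n + h/2, p_n + (h/2)·k1); p_{n+1} = p_n + h·k2.
t=-0.100000, p=2.300000:
  k1 = f(-0.100000, 2.300000) = 0.036800
  k2 = f(0.070000, 2.306256) = -0.025830
  p ← 2.300000 + 0.34·(-0.025830) = 2.291218
t=0.240000, p=2.291218:
  k1 = f(0.240000, 2.291218) = -0.087983
  k2 = f(0.410000, 2.276261) = -0.149323
  p ← 2.291218 + 0.34·(-0.149323) = 2.240448
t=0.580000, p=2.240448:
  k1 = f(0.580000, 2.240448) = -0.207914
  k2 = f(0.750000, 2.205103) = -0.264612
  p ← 2.240448 + 0.34·(-0.264612) = 2.150480
p(0.92) ≈ 2.1505

2.1505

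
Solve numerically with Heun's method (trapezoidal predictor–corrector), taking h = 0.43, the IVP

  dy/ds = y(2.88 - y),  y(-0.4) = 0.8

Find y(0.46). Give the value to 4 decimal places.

2.2546

Heun: k1 = f(s_n, y_n); k2 = f(s_n + h, y_n + h·k1); y_{n+1} = y_n + (h/2)·(k1 + k2).
s=-0.400000, y=0.800000:
  k1 = f(-0.400000, 0.800000) = 1.664000
  k2 = f(0.030000, 1.515520) = 2.067897
  y ← 0.800000 + (0.43/2)·(1.664000 + 2.067897) = 1.602358
s=0.030000, y=1.602358:
  k1 = f(0.030000, 1.602358) = 2.047240
  k2 = f(0.460000, 2.482671) = 0.986437
  y ← 1.602358 + (0.43/2)·(2.047240 + 0.986437) = 2.254598
y(0.46) ≈ 2.2546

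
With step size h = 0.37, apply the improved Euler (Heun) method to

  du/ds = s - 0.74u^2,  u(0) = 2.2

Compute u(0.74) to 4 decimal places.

Heun: k1 = f(s_n, u_n); k2 = f(s_n + h, u_n + h·k1); u_{n+1} = u_n + (h/2)·(k1 + k2).
s=0.000000, u=2.200000:
  k1 = f(0.000000, 2.200000) = -3.581600
  k2 = f(0.370000, 0.874808) = -0.196314
  u ← 2.200000 + (0.37/2)·(-3.581600 + (-0.196314)) = 1.501086
s=0.370000, u=1.501086:
  k1 = f(0.370000, 1.501086) = -1.297412
  k2 = f(0.740000, 1.021044) = -0.031472
  u ← 1.501086 + (0.37/2)·(-1.297412 + (-0.031472)) = 1.255242
u(0.74) ≈ 1.2552

1.2552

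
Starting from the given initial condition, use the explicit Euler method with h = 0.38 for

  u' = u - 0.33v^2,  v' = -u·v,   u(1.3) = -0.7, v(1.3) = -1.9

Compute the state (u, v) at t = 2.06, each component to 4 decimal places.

Euler on (u,v): u_{n+1} = u_n + h·u', v_{n+1} = v_n + h·v'.
1.300000: (-0.700000, -1.900000); f=(-1.891300, -1.330000) → (-1.418694, -2.405400)
1.680000: (-1.418694, -2.405400); f=(-3.328057, -3.412527) → (-2.683356, -3.702160)
(u(2.06), v(2.06)) ≈ (-2.6834, -3.7022)

-2.6834, -3.7022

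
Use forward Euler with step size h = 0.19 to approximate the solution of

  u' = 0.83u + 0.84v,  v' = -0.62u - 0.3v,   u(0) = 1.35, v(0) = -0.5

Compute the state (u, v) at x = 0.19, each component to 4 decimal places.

Euler on (u,v): u_{n+1} = u_n + h·u', v_{n+1} = v_n + h·v'.
0.000000: (1.350000, -0.500000); f=(0.700500, -0.687000) → (1.483095, -0.630530)
(u(0.19), v(0.19)) ≈ (1.4831, -0.6305)

1.4831, -0.6305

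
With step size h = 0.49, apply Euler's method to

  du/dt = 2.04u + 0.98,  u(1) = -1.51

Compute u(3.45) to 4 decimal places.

-33.3949

Euler: u_{n+1} = u_n + h·f(t_n, u_n).
t=1.000000, u=-1.510000: f=-2.100400 → u ← -1.510000 + 0.49·(-2.100400) = -2.539196
t=1.490000, u=-2.539196: f=-4.199960 → u ← -2.539196 + 0.49·(-4.199960) = -4.597176
t=1.980000, u=-4.597176: f=-8.398240 → u ← -4.597176 + 0.49·(-8.398240) = -8.712314
t=2.470000, u=-8.712314: f=-16.793120 → u ← -8.712314 + 0.49·(-16.793120) = -16.940943
t=2.960000, u=-16.940943: f=-33.579523 → u ← -16.940943 + 0.49·(-33.579523) = -33.394909
u(3.45) ≈ -33.3949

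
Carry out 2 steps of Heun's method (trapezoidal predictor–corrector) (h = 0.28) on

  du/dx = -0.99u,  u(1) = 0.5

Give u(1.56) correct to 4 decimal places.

Heun: k1 = f(x_n, u_n); k2 = f(x_n + h, u_n + h·k1); u_{n+1} = u_n + (h/2)·(k1 + k2).
x=1.000000, u=0.500000:
  k1 = f(1.000000, 0.500000) = -0.495000
  k2 = f(1.280000, 0.361400) = -0.357786
  u ← 0.500000 + (0.28/2)·(-0.495000 + (-0.357786)) = 0.380610
x=1.280000, u=0.380610:
  k1 = f(1.280000, 0.380610) = -0.376804
  k2 = f(1.560000, 0.275105) = -0.272354
  u ← 0.380610 + (0.28/2)·(-0.376804 + (-0.272354)) = 0.289728
u(1.56) ≈ 0.2897

0.2897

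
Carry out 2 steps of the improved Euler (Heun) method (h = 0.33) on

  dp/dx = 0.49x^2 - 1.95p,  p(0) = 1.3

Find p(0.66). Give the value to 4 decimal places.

Heun: k1 = f(x_n, p_n); k2 = f(x_n + h, p_n + h·k1); p_{n+1} = p_n + (h/2)·(k1 + k2).
x=0.000000, p=1.300000:
  k1 = f(0.000000, 1.300000) = -2.535000
  k2 = f(0.330000, 0.463450) = -0.850366
  p ← 1.300000 + (0.33/2)·(-2.535000 + (-0.850366)) = 0.741415
x=0.330000, p=0.741415:
  k1 = f(0.330000, 0.741415) = -1.392397
  k2 = f(0.660000, 0.281923) = -0.336307
  p ← 0.741415 + (0.33/2)·(-1.392397 + (-0.336307)) = 0.456178
p(0.66) ≈ 0.4562

0.4562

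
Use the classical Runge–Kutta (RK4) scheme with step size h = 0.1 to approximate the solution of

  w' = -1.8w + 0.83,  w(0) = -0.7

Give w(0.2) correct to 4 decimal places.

RK4: k1 = f(x_n, w_n); k2 = f(x_n + h/2, w_n + (h/2)·k1); k3 = f(x_n + h/2, w_n + (h/2)·k2); k4 = f(x_n + h, w_n + h·k3); w_{n+1} = w_n + (h/6)·(k1 + 2k2 + 2k3 + k4).
x=0.000000, w=-0.700000:
  k1 = f(0.000000, -0.700000) = 2.090000
  k2 = f(0.050000, -0.595500) = 1.901900
  k3 = f(0.050000, -0.604905) = 1.918829
  k4 = f(0.100000, -0.508117) = 1.744611
  w ← -0.700000 + (0.1/6)·(k1 + 2k2 + 2k3 + k4) = -0.508732
x=0.100000, w=-0.508732:
  k1 = f(0.100000, -0.508732) = 1.745718
  k2 = f(0.150000, -0.421446) = 1.588603
  k3 = f(0.150000, -0.429302) = 1.602744
  k4 = f(0.200000, -0.348458) = 1.457224
  w ← -0.508732 + (0.1/6)·(k1 + 2k2 + 2k3 + k4) = -0.348972
w(0.2) ≈ -0.3490

-0.3490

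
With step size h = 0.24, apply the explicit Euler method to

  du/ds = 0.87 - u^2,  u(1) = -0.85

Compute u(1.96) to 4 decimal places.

Euler: u_{n+1} = u_n + h·f(s_n, u_n).
s=1.000000, u=-0.850000: f=0.147500 → u ← -0.850000 + 0.24·0.147500 = -0.814600
s=1.240000, u=-0.814600: f=0.206427 → u ← -0.814600 + 0.24·0.206427 = -0.765058
s=1.480000, u=-0.765058: f=0.284687 → u ← -0.765058 + 0.24·0.284687 = -0.696733
s=1.720000, u=-0.696733: f=0.384564 → u ← -0.696733 + 0.24·0.384564 = -0.604437
u(1.96) ≈ -0.6044

-0.6044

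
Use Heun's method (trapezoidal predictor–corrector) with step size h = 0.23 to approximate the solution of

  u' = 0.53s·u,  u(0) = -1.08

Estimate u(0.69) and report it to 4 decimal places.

-1.2248

Heun: k1 = f(s_n, u_n); k2 = f(s_n + h, u_n + h·k1); u_{n+1} = u_n + (h/2)·(k1 + k2).
s=0.000000, u=-1.080000:
  k1 = f(0.000000, -1.080000) = 0.000000
  k2 = f(0.230000, -1.080000) = -0.131652
  u ← -1.080000 + (0.23/2)·(0.000000 + (-0.131652)) = -1.095140
s=0.230000, u=-1.095140:
  k1 = f(0.230000, -1.095140) = -0.133498
  k2 = f(0.460000, -1.125844) = -0.274481
  u ← -1.095140 + (0.23/2)·(-0.133498 + (-0.274481)) = -1.142057
s=0.460000, u=-1.142057:
  k1 = f(0.460000, -1.142057) = -0.278434
  k2 = f(0.690000, -1.206097) = -0.441070
  u ← -1.142057 + (0.23/2)·(-0.278434 + (-0.441070)) = -1.224800
u(0.69) ≈ -1.2248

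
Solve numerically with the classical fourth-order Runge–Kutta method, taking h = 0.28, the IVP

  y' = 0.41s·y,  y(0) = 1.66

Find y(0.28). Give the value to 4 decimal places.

1.6869

RK4: k1 = f(s_n, y_n); k2 = f(s_n + h/2, y_n + (h/2)·k1); k3 = f(s_n + h/2, y_n + (h/2)·k2); k4 = f(s_n + h, y_n + h·k3); y_{n+1} = y_n + (h/6)·(k1 + 2k2 + 2k3 + k4).
s=0.000000, y=1.660000:
  k1 = f(0.000000, 1.660000) = 0.000000
  k2 = f(0.140000, 1.660000) = 0.095284
  k3 = f(0.140000, 1.673340) = 0.096050
  k4 = f(0.280000, 1.686894) = 0.193655
  y ← 1.660000 + (0.28/6)·(k1 + 2k2 + 2k3 + k4) = 1.686895
y(0.28) ≈ 1.6869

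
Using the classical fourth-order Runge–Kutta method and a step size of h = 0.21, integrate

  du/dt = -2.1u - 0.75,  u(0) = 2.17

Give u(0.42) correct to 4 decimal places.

RK4: k1 = f(t_n, u_n); k2 = f(t_n + h/2, u_n + (h/2)·k1); k3 = f(t_n + h/2, u_n + (h/2)·k2); k4 = f(t_n + h, u_n + h·k3); u_{n+1} = u_n + (h/6)·(k1 + 2k2 + 2k3 + k4).
t=0.000000, u=2.170000:
  k1 = f(0.000000, 2.170000) = -5.307000
  k2 = f(0.105000, 1.612765) = -4.136807
  k3 = f(0.105000, 1.735635) = -4.394834
  k4 = f(0.210000, 1.247085) = -3.368878
  u ← 2.170000 + (0.21/6)·(k1 + 2k2 + 2k3 + k4) = 1.269129
t=0.210000, u=1.269129:
  k1 = f(0.210000, 1.269129) = -3.415172
  k2 = f(0.315000, 0.910536) = -2.662126
  k3 = f(0.315000, 0.989606) = -2.828173
  k4 = f(0.420000, 0.675213) = -2.167948
  u ← 1.269129 + (0.21/6)·(k1 + 2k2 + 2k3 + k4) = 0.689399
u(0.42) ≈ 0.6894

0.6894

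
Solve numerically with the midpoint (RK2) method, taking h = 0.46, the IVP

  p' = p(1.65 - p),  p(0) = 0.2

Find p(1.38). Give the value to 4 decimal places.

Midpoint: k1 = f(t_n, p_n); k2 = f(t_n + h/2, p_n + (h/2)·k1); p_{n+1} = p_n + h·k2.
t=0.000000, p=0.200000:
  k1 = f(0.000000, 0.200000) = 0.290000
  k2 = f(0.230000, 0.266700) = 0.368926
  p ← 0.200000 + 0.46·0.368926 = 0.369706
t=0.460000, p=0.369706:
  k1 = f(0.460000, 0.369706) = 0.473332
  k2 = f(0.690000, 0.478572) = 0.560613
  p ← 0.369706 + 0.46·0.560613 = 0.627588
t=0.920000, p=0.627588:
  k1 = f(0.920000, 0.627588) = 0.641653
  k2 = f(1.150000, 0.775168) = 0.678142
  p ← 0.627588 + 0.46·0.678142 = 0.939533
p(1.38) ≈ 0.9395

0.9395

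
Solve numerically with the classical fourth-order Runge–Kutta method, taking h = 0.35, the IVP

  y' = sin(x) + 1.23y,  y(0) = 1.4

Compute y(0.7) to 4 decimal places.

3.6326

RK4: k1 = f(x_n, y_n); k2 = f(x_n + h/2, y_n + (h/2)·k1); k3 = f(x_n + h/2, y_n + (h/2)·k2); k4 = f(x_n + h, y_n + h·k3); y_{n+1} = y_n + (h/6)·(k1 + 2k2 + 2k3 + k4).
x=0.000000, y=1.400000:
  k1 = f(0.000000, 1.400000) = 1.722000
  k2 = f(0.175000, 1.701350) = 2.266769
  k3 = f(0.175000, 1.796685) = 2.384030
  k4 = f(0.350000, 2.234411) = 3.091223
  y ← 1.400000 + (0.35/6)·(k1 + 2k2 + 2k3 + k4) = 2.223365
x=0.350000, y=2.223365:
  k1 = f(0.350000, 2.223365) = 3.077636
  k2 = f(0.525000, 2.761951) = 3.898413
  k3 = f(0.525000, 2.905587) = 4.075085
  k4 = f(0.700000, 3.649644) = 5.133280
  y ← 2.223365 + (0.35/6)·(k1 + 2k2 + 2k3 + k4) = 3.632576
y(0.7) ≈ 3.6326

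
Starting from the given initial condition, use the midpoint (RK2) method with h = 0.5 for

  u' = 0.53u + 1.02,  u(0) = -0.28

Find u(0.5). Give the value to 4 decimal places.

Midpoint: k1 = f(s_n, u_n); k2 = f(s_n + h/2, u_n + (h/2)·k1); u_{n+1} = u_n + h·k2.
s=0.000000, u=-0.280000:
  k1 = f(0.000000, -0.280000) = 0.871600
  k2 = f(0.250000, -0.062100) = 0.987087
  u ← -0.280000 + 0.5·0.987087 = 0.213543
u(0.5) ≈ 0.2135

0.2135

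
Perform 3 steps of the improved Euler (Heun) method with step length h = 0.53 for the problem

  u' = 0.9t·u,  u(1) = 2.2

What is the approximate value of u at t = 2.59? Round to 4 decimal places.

23.5225

Heun: k1 = f(t_n, u_n); k2 = f(t_n + h, u_n + h·k1); u_{n+1} = u_n + (h/2)·(k1 + k2).
t=1.000000, u=2.200000:
  k1 = f(1.000000, 2.200000) = 1.980000
  k2 = f(1.530000, 3.249400) = 4.474424
  u ← 2.200000 + (0.53/2)·(1.980000 + 4.474424) = 3.910422
t=1.530000, u=3.910422:
  k1 = f(1.530000, 3.910422) = 5.384652
  k2 = f(2.060000, 6.764288) = 12.540989
  u ← 3.910422 + (0.53/2)·(5.384652 + 12.540989) = 8.660717
t=2.060000, u=8.660717:
  k1 = f(2.060000, 8.660717) = 16.056970
  k2 = f(2.590000, 17.170911) = 40.025393
  u ← 8.660717 + (0.53/2)·(16.056970 + 40.025393) = 23.522543
u(2.59) ≈ 23.5225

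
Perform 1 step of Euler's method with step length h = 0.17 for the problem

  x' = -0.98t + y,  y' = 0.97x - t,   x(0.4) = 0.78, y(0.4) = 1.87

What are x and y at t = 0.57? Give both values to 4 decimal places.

Euler on (x,y): x_{n+1} = x_n + h·x', y_{n+1} = y_n + h·y'.
0.400000: (0.780000, 1.870000); f=(1.478000, 0.356600) → (1.031260, 1.930622)
(x(0.57), y(0.57)) ≈ (1.0313, 1.9306)

1.0313, 1.9306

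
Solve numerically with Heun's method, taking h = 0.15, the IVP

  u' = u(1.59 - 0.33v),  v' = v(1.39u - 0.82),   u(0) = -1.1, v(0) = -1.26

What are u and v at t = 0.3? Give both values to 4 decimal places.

-1.9180, -0.5532

Heun on (u,v): k1 = f(t_n, state_n); k2 = f(t_n + h, state_n + h·k1); state_{n+1} = state_n + (h/2)·(k1 + k2).
0.000000: (-1.100000, -1.260000)
  k1 = (-2.206380, 2.959740)
  predictor → (-1.430957, -0.816039)
  k2 = (-2.660568, 2.292278)
  → (-1.465021, -0.866099)
0.150000: (-1.465021, -0.866099)
  k1 = (-2.748105, 2.473906)
  predictor → (-1.877237, -0.495013)
  k2 = (-3.291461, 1.697576)
  → (-1.917989, -0.553237)
(u(0.3), v(0.3)) ≈ (-1.9180, -0.5532)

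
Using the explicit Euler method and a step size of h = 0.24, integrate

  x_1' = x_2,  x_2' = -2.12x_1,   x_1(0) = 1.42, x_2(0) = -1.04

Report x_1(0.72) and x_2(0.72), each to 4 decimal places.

Euler on (x_1,x_2): x_1_{n+1} = x_1_n + h·x_1', x_2_{n+1} = x_2_n + h·x_2'.
0.000000: (1.420000, -1.040000); f=(-1.040000, -3.010400) → (1.170400, -1.762496)
0.240000: (1.170400, -1.762496); f=(-1.762496, -2.481248) → (0.747401, -2.357996)
0.480000: (0.747401, -2.357996); f=(-2.357996, -1.584490) → (0.181482, -2.738273)
(x_1(0.72), x_2(0.72)) ≈ (0.1815, -2.7383)

0.1815, -2.7383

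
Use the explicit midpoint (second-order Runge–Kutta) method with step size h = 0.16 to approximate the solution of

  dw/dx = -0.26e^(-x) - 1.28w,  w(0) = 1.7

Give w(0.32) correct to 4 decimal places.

Midpoint: k1 = f(x_n, w_n); k2 = f(x_n + h/2, w_n + (h/2)·k1); w_{n+1} = w_n + h·k2.
x=0.000000, w=1.700000:
  k1 = f(0.000000, 1.700000) = -2.436000
  k2 = f(0.080000, 1.505120) = -2.166564
  w ← 1.700000 + 0.16·(-2.166564) = 1.353350
x=0.160000, w=1.353350:
  k1 = f(0.160000, 1.353350) = -1.953845
  k2 = f(0.240000, 1.197042) = -1.736737
  w ← 1.353350 + 0.16·(-1.736737) = 1.075472
w(0.32) ≈ 1.0755

1.0755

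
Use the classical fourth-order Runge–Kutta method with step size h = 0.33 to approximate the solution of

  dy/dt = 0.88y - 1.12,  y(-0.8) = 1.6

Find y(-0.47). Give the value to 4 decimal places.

1.7103

RK4: k1 = f(t_n, y_n); k2 = f(t_n + h/2, y_n + (h/2)·k1); k3 = f(t_n + h/2, y_n + (h/2)·k2); k4 = f(t_n + h, y_n + h·k3); y_{n+1} = y_n + (h/6)·(k1 + 2k2 + 2k3 + k4).
t=-0.800000, y=1.600000:
  k1 = f(-0.800000, 1.600000) = 0.288000
  k2 = f(-0.635000, 1.647520) = 0.329818
  k3 = f(-0.635000, 1.654420) = 0.335890
  k4 = f(-0.470000, 1.710844) = 0.385542
  y ← 1.600000 + (0.33/6)·(k1 + 2k2 + 2k3 + k4) = 1.710273
y(-0.47) ≈ 1.7103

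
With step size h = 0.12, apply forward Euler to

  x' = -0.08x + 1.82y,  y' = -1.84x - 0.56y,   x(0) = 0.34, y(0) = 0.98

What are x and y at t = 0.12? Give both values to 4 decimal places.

Euler on (x,y): x_{n+1} = x_n + h·x', y_{n+1} = y_n + h·y'.
0.000000: (0.340000, 0.980000); f=(1.756400, -1.174400) → (0.550768, 0.839072)
(x(0.12), y(0.12)) ≈ (0.5508, 0.8391)

0.5508, 0.8391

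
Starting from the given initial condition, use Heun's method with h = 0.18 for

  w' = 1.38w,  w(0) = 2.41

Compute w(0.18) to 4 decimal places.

3.0830

Heun: k1 = f(t_n, w_n); k2 = f(t_n + h, w_n + h·k1); w_{n+1} = w_n + (h/2)·(k1 + k2).
t=0.000000, w=2.410000:
  k1 = f(0.000000, 2.410000) = 3.325800
  k2 = f(0.180000, 3.008644) = 4.151929
  w ← 2.410000 + (0.18/2)·(3.325800 + 4.151929) = 3.082996
w(0.18) ≈ 3.0830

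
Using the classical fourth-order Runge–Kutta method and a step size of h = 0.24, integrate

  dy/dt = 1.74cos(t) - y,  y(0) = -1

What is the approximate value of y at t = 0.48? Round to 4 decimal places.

0.0163

RK4: k1 = f(t_n, y_n); k2 = f(t_n + h/2, y_n + (h/2)·k1); k3 = f(t_n + h/2, y_n + (h/2)·k2); k4 = f(t_n + h, y_n + h·k3); y_{n+1} = y_n + (h/6)·(k1 + 2k2 + 2k3 + k4).
t=0.000000, y=-1.000000:
  k1 = f(0.000000, -1.000000) = 2.740000
  k2 = f(0.120000, -0.671200) = 2.398687
  k3 = f(0.120000, -0.712158) = 2.439645
  k4 = f(0.240000, -0.414485) = 2.104613
  y ← -1.000000 + (0.24/6)·(k1 + 2k2 + 2k3 + k4) = -0.419149
t=0.240000, y=-0.419149:
  k1 = f(0.240000, -0.419149) = 2.109277
  k2 = f(0.360000, -0.166036) = 1.794496
  k3 = f(0.360000, -0.203809) = 1.832270
  k4 = f(0.480000, 0.020596) = 1.522775
  y ← -0.419149 + (0.24/6)·(k1 + 2k2 + 2k3 + k4) = 0.016274
y(0.48) ≈ 0.0163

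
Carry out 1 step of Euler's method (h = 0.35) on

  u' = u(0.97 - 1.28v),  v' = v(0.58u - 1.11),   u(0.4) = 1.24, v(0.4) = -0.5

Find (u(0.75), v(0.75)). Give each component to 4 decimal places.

1.9387, -0.4316

Euler on (u,v): u_{n+1} = u_n + h·u', v_{n+1} = v_n + h·v'.
0.400000: (1.240000, -0.500000); f=(1.996400, 0.195400) → (1.938740, -0.431610)
(u(0.75), v(0.75)) ≈ (1.9387, -0.4316)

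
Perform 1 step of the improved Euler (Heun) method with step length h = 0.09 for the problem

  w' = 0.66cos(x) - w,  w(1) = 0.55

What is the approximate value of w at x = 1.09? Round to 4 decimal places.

Heun: k1 = f(x_n, w_n); k2 = f(x_n + h, w_n + h·k1); w_{n+1} = w_n + (h/2)·(k1 + k2).
x=1.000000, w=0.550000:
  k1 = f(1.000000, 0.550000) = -0.193400
  k2 = f(1.090000, 0.532594) = -0.227354
  w ← 0.550000 + (0.09/2)·(-0.193400 + (-0.227354)) = 0.531066
w(1.09) ≈ 0.5311

0.5311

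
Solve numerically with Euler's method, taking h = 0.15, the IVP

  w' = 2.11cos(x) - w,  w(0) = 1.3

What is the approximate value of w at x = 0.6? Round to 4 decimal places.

1.6411

Euler: w_{n+1} = w_n + h·f(x_n, w_n).
x=0.000000, w=1.300000: f=0.810000 → w ← 1.300000 + 0.15·0.810000 = 1.421500
x=0.150000, w=1.421500: f=0.664807 → w ← 1.421500 + 0.15·0.664807 = 1.521221
x=0.300000, w=1.521221: f=0.494539 → w ← 1.521221 + 0.15·0.494539 = 1.595402
x=0.450000, w=1.595402: f=0.304541 → w ← 1.595402 + 0.15·0.304541 = 1.641083
w(0.6) ≈ 1.6411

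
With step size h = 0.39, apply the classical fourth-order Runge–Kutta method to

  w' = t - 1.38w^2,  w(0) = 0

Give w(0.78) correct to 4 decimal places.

RK4: k1 = f(t_n, w_n); k2 = f(t_n + h/2, w_n + (h/2)·k1); k3 = f(t_n + h/2, w_n + (h/2)·k2); k4 = f(t_n + h, w_n + h·k3); w_{n+1} = w_n + (h/6)·(k1 + 2k2 + 2k3 + k4).
t=0.000000, w=0.000000:
  k1 = f(0.000000, 0.000000) = 0.000000
  k2 = f(0.195000, 0.000000) = 0.195000
  k3 = f(0.195000, 0.038025) = 0.193005
  k4 = f(0.390000, 0.075272) = 0.382181
  w ← 0.000000 + (0.39/6)·(k1 + 2k2 + 2k3 + k4) = 0.075282
t=0.390000, w=0.075282:
  k1 = f(0.390000, 0.075282) = 0.382179
  k2 = f(0.585000, 0.149807) = 0.554030
  k3 = f(0.585000, 0.183318) = 0.538624
  k4 = f(0.780000, 0.285346) = 0.667637
  w ← 0.075282 + (0.39/6)·(k1 + 2k2 + 2k3 + k4) = 0.285565
w(0.78) ≈ 0.2856

0.2856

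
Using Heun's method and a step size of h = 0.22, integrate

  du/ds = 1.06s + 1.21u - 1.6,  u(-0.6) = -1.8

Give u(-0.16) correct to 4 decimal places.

-4.2154

Heun: k1 = f(s_n, u_n); k2 = f(s_n + h, u_n + h·k1); u_{n+1} = u_n + (h/2)·(k1 + k2).
s=-0.600000, u=-1.800000:
  k1 = f(-0.600000, -1.800000) = -4.414000
  k2 = f(-0.380000, -2.771080) = -5.355807
  u ← -1.800000 + (0.22/2)·(-4.414000 + (-5.355807)) = -2.874679
s=-0.380000, u=-2.874679:
  k1 = f(-0.380000, -2.874679) = -5.481161
  k2 = f(-0.160000, -4.080534) = -6.707046
  u ← -2.874679 + (0.22/2)·(-5.481161 + (-6.707046)) = -4.215382
u(-0.16) ≈ -4.2154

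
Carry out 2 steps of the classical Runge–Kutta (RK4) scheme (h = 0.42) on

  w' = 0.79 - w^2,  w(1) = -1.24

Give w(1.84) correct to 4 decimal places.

-5.3450

RK4: k1 = f(s_n, w_n); k2 = f(s_n + h/2, w_n + (h/2)·k1); k3 = f(s_n + h/2, w_n + (h/2)·k2); k4 = f(s_n + h, w_n + h·k3); w_{n+1} = w_n + (h/6)·(k1 + 2k2 + 2k3 + k4).
s=1.000000, w=-1.240000:
  k1 = f(1.000000, -1.240000) = -0.747600
  k2 = f(1.210000, -1.396996) = -1.161598
  k3 = f(1.210000, -1.483936) = -1.412065
  k4 = f(1.420000, -1.833067) = -2.570135
  w ← -1.240000 + (0.42/6)·(k1 + 2k2 + 2k3 + k4) = -1.832554
s=1.420000, w=-1.832554:
  k1 = f(1.420000, -1.832554) = -2.568255
  k2 = f(1.630000, -2.371888) = -4.835852
  k3 = f(1.630000, -2.848083) = -7.321577
  k4 = f(1.840000, -4.907617) = -23.294701
  w ← -1.832554 + (0.42/6)·(k1 + 2k2 + 2k3 + k4) = -5.345001
w(1.84) ≈ -5.3450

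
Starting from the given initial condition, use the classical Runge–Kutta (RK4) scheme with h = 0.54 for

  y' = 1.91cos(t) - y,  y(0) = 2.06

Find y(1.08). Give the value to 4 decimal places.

RK4: k1 = f(t_n, y_n); k2 = f(t_n + h/2, y_n + (h/2)·k1); k3 = f(t_n + h/2, y_n + (h/2)·k2); k4 = f(t_n + h, y_n + h·k3); y_{n+1} = y_n + (h/6)·(k1 + 2k2 + 2k3 + k4).
t=0.000000, y=2.060000:
  k1 = f(0.000000, 2.060000) = -0.150000
  k2 = f(0.270000, 2.019500) = -0.178698
  k3 = f(0.270000, 2.011752) = -0.170949
  k4 = f(0.540000, 1.967687) = -0.329464
  y ← 2.060000 + (0.54/6)·(k1 + 2k2 + 2k3 + k4) = 1.953912
t=0.540000, y=1.953912:
  k1 = f(0.540000, 1.953912) = -0.315688
  k2 = f(0.810000, 1.868676) = -0.551734
  k3 = f(0.810000, 1.804944) = -0.488002
  k4 = f(1.080000, 1.690391) = -0.790154
  y ← 1.953912 + (0.54/6)·(k1 + 2k2 + 2k3 + k4) = 1.667234
y(1.08) ≈ 1.6672

1.6672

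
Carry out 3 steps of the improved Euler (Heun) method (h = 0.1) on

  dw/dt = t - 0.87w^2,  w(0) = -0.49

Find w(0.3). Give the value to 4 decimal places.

Heun: k1 = f(t_n, w_n); k2 = f(t_n + h, w_n + h·k1); w_{n+1} = w_n + (h/2)·(k1 + k2).
t=0.000000, w=-0.490000:
  k1 = f(0.000000, -0.490000) = -0.208887
  k2 = f(0.100000, -0.510889) = -0.127076
  w ← -0.490000 + (0.1/2)·(-0.208887 + (-0.127076)) = -0.506798
t=0.100000, w=-0.506798:
  k1 = f(0.100000, -0.506798) = -0.123455
  k2 = f(0.200000, -0.519144) = -0.034474
  w ← -0.506798 + (0.1/2)·(-0.123455 + (-0.034474)) = -0.514695
t=0.200000, w=-0.514695:
  k1 = f(0.200000, -0.514695) = -0.030472
  k2 = f(0.300000, -0.517742) = 0.066791
  w ← -0.514695 + (0.1/2)·(-0.030472 + 0.066791) = -0.512879
w(0.3) ≈ -0.5129

-0.5129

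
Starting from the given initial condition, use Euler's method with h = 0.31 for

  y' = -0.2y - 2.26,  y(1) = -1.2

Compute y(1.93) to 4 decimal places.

Euler: y_{n+1} = y_n + h·f(s_n, y_n).
s=1.000000, y=-1.200000: f=-2.020000 → y ← -1.200000 + 0.31·(-2.020000) = -1.826200
s=1.310000, y=-1.826200: f=-1.894760 → y ← -1.826200 + 0.31·(-1.894760) = -2.413576
s=1.620000, y=-2.413576: f=-1.777285 → y ← -2.413576 + 0.31·(-1.777285) = -2.964534
y(1.93) ≈ -2.9645

-2.9645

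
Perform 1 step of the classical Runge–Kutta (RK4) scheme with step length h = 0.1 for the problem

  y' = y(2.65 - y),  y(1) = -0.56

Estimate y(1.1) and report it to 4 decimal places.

RK4: k1 = f(x_n, y_n); k2 = f(x_n + h/2, y_n + (h/2)·k1); k3 = f(x_n + h/2, y_n + (h/2)·k2); k4 = f(x_n + h, y_n + h·k3); y_{n+1} = y_n + (h/6)·(k1 + 2k2 + 2k3 + k4).
x=1.000000, y=-0.560000:
  k1 = f(1.000000, -0.560000) = -1.797600
  k2 = f(1.050000, -0.649880) = -2.144526
  k3 = f(1.050000, -0.667226) = -2.213341
  k4 = f(1.100000, -0.781334) = -2.681018
  y ← -0.560000 + (0.1/6)·(k1 + 2k2 + 2k3 + k4) = -0.779906
y(1.1) ≈ -0.7799

-0.7799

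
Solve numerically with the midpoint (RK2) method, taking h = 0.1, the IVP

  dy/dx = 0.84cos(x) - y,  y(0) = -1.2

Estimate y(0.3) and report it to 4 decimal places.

Midpoint: k1 = f(x_n, y_n); k2 = f(x_n + h/2, y_n + (h/2)·k1); y_{n+1} = y_n + h·k2.
x=0.000000, y=-1.200000:
  k1 = f(0.000000, -1.200000) = 2.040000
  k2 = f(0.050000, -1.098000) = 1.936950
  y ← -1.200000 + 0.1·1.936950 = -1.006305
x=0.100000, y=-1.006305:
  k1 = f(0.100000, -1.006305) = 1.842108
  k2 = f(0.150000, -0.914200) = 1.744767
  y ← -1.006305 + 0.1·1.744767 = -0.831828
x=0.200000, y=-0.831828:
  k1 = f(0.200000, -0.831828) = 1.655084
  k2 = f(0.250000, -0.749074) = 1.562960
  y ← -0.831828 + 0.1·1.562960 = -0.675532
y(0.3) ≈ -0.6755

-0.6755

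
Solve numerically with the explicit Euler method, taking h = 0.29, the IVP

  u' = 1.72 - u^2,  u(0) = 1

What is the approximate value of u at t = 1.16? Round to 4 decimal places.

1.3098

Euler: u_{n+1} = u_n + h·f(t_n, u_n).
t=0.000000, u=1.000000: f=0.720000 → u ← 1.000000 + 0.29·0.720000 = 1.208800
t=0.290000, u=1.208800: f=0.258803 → u ← 1.208800 + 0.29·0.258803 = 1.283853
t=0.580000, u=1.283853: f=0.071722 → u ← 1.283853 + 0.29·0.071722 = 1.304652
t=0.870000, u=1.304652: f=0.017883 → u ← 1.304652 + 0.29·0.017883 = 1.309838
u(1.16) ≈ 1.3098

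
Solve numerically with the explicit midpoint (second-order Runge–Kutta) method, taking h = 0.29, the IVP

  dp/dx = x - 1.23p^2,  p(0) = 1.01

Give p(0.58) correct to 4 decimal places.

0.7418

Midpoint: k1 = f(x_n, p_n); k2 = f(x_n + h/2, p_n + (h/2)·k1); p_{n+1} = p_n + h·k2.
x=0.000000, p=1.010000:
  k1 = f(0.000000, 1.010000) = -1.254723
  k2 = f(0.145000, 0.828065) = -0.698401
  p ← 1.010000 + 0.29·(-0.698401) = 0.807464
x=0.290000, p=0.807464:
  k1 = f(0.290000, 0.807464) = -0.511957
  k2 = f(0.435000, 0.733230) = -0.226280
  p ← 0.807464 + 0.29·(-0.226280) = 0.741842
p(0.58) ≈ 0.7418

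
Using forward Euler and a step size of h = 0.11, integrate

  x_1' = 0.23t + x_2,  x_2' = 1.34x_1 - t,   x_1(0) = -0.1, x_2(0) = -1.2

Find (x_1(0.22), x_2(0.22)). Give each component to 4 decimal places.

Euler on (x_1,x_2): x_1_{n+1} = x_1_n + h·x_1', x_2_{n+1} = x_2_n + h·x_2'.
0.000000: (-0.100000, -1.200000); f=(-1.200000, -0.134000) → (-0.232000, -1.214740)
0.110000: (-0.232000, -1.214740); f=(-1.189440, -0.420880) → (-0.362838, -1.261037)
(x_1(0.22), x_2(0.22)) ≈ (-0.3628, -1.2610)

-0.3628, -1.2610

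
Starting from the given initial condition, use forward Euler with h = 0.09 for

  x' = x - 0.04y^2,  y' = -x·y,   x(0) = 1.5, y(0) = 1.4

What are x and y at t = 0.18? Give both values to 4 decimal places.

Euler on (x,y): x_{n+1} = x_n + h·x', y_{n+1} = y_n + h·y'.
0.000000: (1.500000, 1.400000); f=(1.421600, -2.100000) → (1.627944, 1.211000)
0.090000: (1.627944, 1.211000); f=(1.569283, -1.971440) → (1.769179, 1.033570)
(x(0.18), y(0.18)) ≈ (1.7692, 1.0336)

1.7692, 1.0336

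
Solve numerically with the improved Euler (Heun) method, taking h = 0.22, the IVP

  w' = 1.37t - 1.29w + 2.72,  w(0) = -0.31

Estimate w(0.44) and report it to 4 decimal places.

Heun: k1 = f(t_n, w_n); k2 = f(t_n + h, w_n + h·k1); w_{n+1} = w_n + (h/2)·(k1 + k2).
t=0.000000, w=-0.310000:
  k1 = f(0.000000, -0.310000) = 3.119900
  k2 = f(0.220000, 0.376378) = 2.535872
  w ← -0.310000 + (0.22/2)·(3.119900 + 2.535872) = 0.312135
t=0.220000, w=0.312135:
  k1 = f(0.220000, 0.312135) = 2.618746
  k2 = f(0.440000, 0.888259) = 2.176946
  w ← 0.312135 + (0.22/2)·(2.618746 + 2.176946) = 0.839661
w(0.44) ≈ 0.8397

0.8397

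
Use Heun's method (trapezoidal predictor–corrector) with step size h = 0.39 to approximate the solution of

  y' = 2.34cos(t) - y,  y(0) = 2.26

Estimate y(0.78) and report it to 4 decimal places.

2.1260

Heun: k1 = f(t_n, y_n); k2 = f(t_n + h, y_n + h·k1); y_{n+1} = y_n + (h/2)·(k1 + k2).
t=0.000000, y=2.260000:
  k1 = f(0.000000, 2.260000) = 0.080000
  k2 = f(0.390000, 2.291200) = -0.126913
  y ← 2.260000 + (0.39/2)·(0.080000 + (-0.126913)) = 2.250852
t=0.390000, y=2.250852:
  k1 = f(0.390000, 2.250852) = -0.086565
  k2 = f(0.780000, 2.217092) = -0.553554
  y ← 2.250852 + (0.39/2)·(-0.086565 + (-0.553554)) = 2.126029
y(0.78) ≈ 2.1260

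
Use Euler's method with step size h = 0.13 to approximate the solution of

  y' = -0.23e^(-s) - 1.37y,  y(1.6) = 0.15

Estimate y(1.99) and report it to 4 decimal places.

Euler: y_{n+1} = y_n + h·f(s_n, y_n).
s=1.600000, y=0.150000: f=-0.251936 → y ← 0.150000 + 0.13·(-0.251936) = 0.117248
s=1.730000, y=0.117248: f=-0.201406 → y ← 0.117248 + 0.13·(-0.201406) = 0.091066
s=1.860000, y=0.091066: f=-0.160565 → y ← 0.091066 + 0.13·(-0.160565) = 0.070192
y(1.99) ≈ 0.0702

0.0702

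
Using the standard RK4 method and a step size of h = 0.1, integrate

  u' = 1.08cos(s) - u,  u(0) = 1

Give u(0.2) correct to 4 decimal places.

1.0131

RK4: k1 = f(s_n, u_n); k2 = f(s_n + h/2, u_n + (h/2)·k1); k3 = f(s_n + h/2, u_n + (h/2)·k2); k4 = f(s_n + h, u_n + h·k3); u_{n+1} = u_n + (h/6)·(k1 + 2k2 + 2k3 + k4).
s=0.000000, u=1.000000:
  k1 = f(0.000000, 1.000000) = 0.080000
  k2 = f(0.050000, 1.004000) = 0.074650
  k3 = f(0.050000, 1.003733) = 0.074918
  k4 = f(0.100000, 1.007492) = 0.067113
  u ← 1.000000 + (0.1/6)·(k1 + 2k2 + 2k3 + k4) = 1.007437
s=0.100000, u=1.007437:
  k1 = f(0.100000, 1.007437) = 0.067167
  k2 = f(0.150000, 1.010796) = 0.057077
  k3 = f(0.150000, 1.010291) = 0.057581
  k4 = f(0.200000, 1.013196) = 0.045276
  u ← 1.007437 + (0.1/6)·(k1 + 2k2 + 2k3 + k4) = 1.013133
u(0.2) ≈ 1.0131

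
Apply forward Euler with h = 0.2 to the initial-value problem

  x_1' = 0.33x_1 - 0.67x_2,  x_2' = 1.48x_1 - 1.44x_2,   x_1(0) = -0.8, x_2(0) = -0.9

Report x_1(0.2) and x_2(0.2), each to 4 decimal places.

Euler on (x_1,x_2): x_1_{n+1} = x_1_n + h·x_1', x_2_{n+1} = x_2_n + h·x_2'.
0.000000: (-0.800000, -0.900000); f=(0.339000, 0.112000) → (-0.732200, -0.877600)
(x_1(0.2), x_2(0.2)) ≈ (-0.7322, -0.8776)

-0.7322, -0.8776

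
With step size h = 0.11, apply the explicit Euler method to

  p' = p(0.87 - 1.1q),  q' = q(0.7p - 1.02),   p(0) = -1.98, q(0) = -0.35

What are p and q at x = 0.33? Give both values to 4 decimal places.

-2.8386, -0.1273

Euler on (p,q): p_{n+1} = p_n + h·p', q_{n+1} = q_n + h·q'.
0.000000: (-1.980000, -0.350000); f=(-2.484900, 0.842100) → (-2.253339, -0.257369)
0.110000: (-2.253339, -0.257369); f=(-2.598338, 0.668474) → (-2.539156, -0.183837)
0.220000: (-2.539156, -0.183837); f=(-2.722535, 0.514267) → (-2.838635, -0.127267)
(p(0.33), q(0.33)) ≈ (-2.8386, -0.1273)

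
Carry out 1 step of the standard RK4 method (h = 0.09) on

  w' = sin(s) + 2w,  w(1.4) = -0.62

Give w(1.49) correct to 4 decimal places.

RK4: k1 = f(s_n, w_n); k2 = f(s_n + h/2, w_n + (h/2)·k1); k3 = f(s_n + h/2, w_n + (h/2)·k2); k4 = f(s_n + h, w_n + h·k3); w_{n+1} = w_n + (h/6)·(k1 + 2k2 + 2k3 + k4).
s=1.400000, w=-0.620000:
  k1 = f(1.400000, -0.620000) = -0.254550
  k2 = f(1.445000, -0.631455) = -0.270811
  k3 = f(1.445000, -0.632187) = -0.272275
  k4 = f(1.490000, -0.644505) = -0.292272
  w ← -0.620000 + (0.09/6)·(k1 + 2k2 + 2k3 + k4) = -0.644495
w(1.49) ≈ -0.6445

-0.6445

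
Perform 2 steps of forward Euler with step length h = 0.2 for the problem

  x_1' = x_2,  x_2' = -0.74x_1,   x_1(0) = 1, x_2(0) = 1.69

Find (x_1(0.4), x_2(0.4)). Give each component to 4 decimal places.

1.6464, 1.3440

Euler on (x_1,x_2): x_1_{n+1} = x_1_n + h·x_1', x_2_{n+1} = x_2_n + h·x_2'.
0.000000: (1.000000, 1.690000); f=(1.690000, -0.740000) → (1.338000, 1.542000)
0.200000: (1.338000, 1.542000); f=(1.542000, -0.990120) → (1.646400, 1.343976)
(x_1(0.4), x_2(0.4)) ≈ (1.6464, 1.3440)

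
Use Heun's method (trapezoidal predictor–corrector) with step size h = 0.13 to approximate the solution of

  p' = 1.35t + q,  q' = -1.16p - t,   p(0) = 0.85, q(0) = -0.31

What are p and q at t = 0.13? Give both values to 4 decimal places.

Heun on (p,q): k1 = f(t_n, state_n); k2 = f(t_n + h, state_n + h·k1); state_{n+1} = state_n + (h/2)·(k1 + k2).
0.000000: (0.850000, -0.310000)
  k1 = (-0.310000, -0.986000)
  predictor → (0.809700, -0.438180)
  k2 = (-0.262680, -1.069252)
  → (0.812776, -0.443591)
(p(0.13), q(0.13)) ≈ (0.8128, -0.4436)

0.8128, -0.4436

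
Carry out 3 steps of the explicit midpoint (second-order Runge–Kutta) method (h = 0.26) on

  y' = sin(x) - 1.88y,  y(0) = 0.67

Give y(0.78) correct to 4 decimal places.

0.3593

Midpoint: k1 = f(x_n, y_n); k2 = f(x_n + h/2, y_n + (h/2)·k1); y_{n+1} = y_n + h·k2.
x=0.000000, y=0.670000:
  k1 = f(0.000000, 0.670000) = -1.259600
  k2 = f(0.130000, 0.506252) = -0.822120
  y ← 0.670000 + 0.26·(-0.822120) = 0.456249
x=0.260000, y=0.456249:
  k1 = f(0.260000, 0.456249) = -0.600667
  k2 = f(0.390000, 0.378162) = -0.330756
  y ← 0.456249 + 0.26·(-0.330756) = 0.370252
x=0.520000, y=0.370252:
  k1 = f(0.520000, 0.370252) = -0.199194
  k2 = f(0.650000, 0.344357) = -0.042205
  y ← 0.370252 + 0.26·(-0.042205) = 0.359279
y(0.78) ≈ 0.3593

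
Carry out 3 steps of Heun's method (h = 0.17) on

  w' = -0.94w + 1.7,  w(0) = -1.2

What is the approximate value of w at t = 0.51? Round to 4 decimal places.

Heun: k1 = f(t_n, w_n); k2 = f(t_n + h, w_n + h·k1); w_{n+1} = w_n + (h/2)·(k1 + k2).
t=0.000000, w=-1.200000:
  k1 = f(0.000000, -1.200000) = 2.828000
  k2 = f(0.170000, -0.719240) = 2.376086
  w ← -1.200000 + (0.17/2)·(2.828000 + 2.376086) = -0.757653
t=0.170000, w=-0.757653:
  k1 = f(0.170000, -0.757653) = 2.412194
  k2 = f(0.340000, -0.347580) = 2.026725
  w ← -0.757653 + (0.17/2)·(2.412194 + 2.026725) = -0.380345
t=0.340000, w=-0.380345:
  k1 = f(0.340000, -0.380345) = 2.057524
  k2 = f(0.510000, -0.030566) = 1.728732
  w ← -0.380345 + (0.17/2)·(2.057524 + 1.728732) = -0.058513
w(0.51) ≈ -0.0585

-0.0585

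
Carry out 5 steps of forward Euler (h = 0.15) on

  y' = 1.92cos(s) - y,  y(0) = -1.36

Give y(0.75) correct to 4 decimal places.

0.3787

Euler: y_{n+1} = y_n + h·f(s_n, y_n).
s=0.000000, y=-1.360000: f=3.280000 → y ← -1.360000 + 0.15·3.280000 = -0.868000
s=0.150000, y=-0.868000: f=2.766440 → y ← -0.868000 + 0.15·2.766440 = -0.453034
s=0.300000, y=-0.453034: f=2.287280 → y ← -0.453034 + 0.15·2.287280 = -0.109942
s=0.450000, y=-0.109942: f=1.838800 → y ← -0.109942 + 0.15·1.838800 = 0.165878
s=0.600000, y=0.165878: f=1.418766 → y ← 0.165878 + 0.15·1.418766 = 0.378693
y(0.75) ≈ 0.3787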